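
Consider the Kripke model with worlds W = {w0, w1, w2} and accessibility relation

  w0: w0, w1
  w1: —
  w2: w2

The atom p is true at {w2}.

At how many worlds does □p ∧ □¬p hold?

w0: □p is F, □¬p is T. ✗
w1: □p is T, □¬p is T. ✓
w2: □p is T, □¬p is F. ✗
Satisfying worlds: {w1}.

1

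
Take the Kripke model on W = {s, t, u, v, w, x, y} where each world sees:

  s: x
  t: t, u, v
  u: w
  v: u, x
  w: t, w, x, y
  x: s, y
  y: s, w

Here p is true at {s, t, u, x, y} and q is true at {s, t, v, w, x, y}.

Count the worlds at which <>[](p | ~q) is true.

s: successors {x}; [](p | ~q) there: x:T. ✓
t: successors {t, u, v}; [](p | ~q) there: t:F, u:F, v:T. ✓
u: successors {w}; [](p | ~q) there: w:F. ✗
v: successors {u, x}; [](p | ~q) there: u:F, x:T. ✓
w: successors {t, w, x, y}; [](p | ~q) there: t:F, w:F, x:T, y:F. ✓
x: successors {s, y}; [](p | ~q) there: s:T, y:F. ✓
y: successors {s, w}; [](p | ~q) there: s:T, w:F. ✓
Satisfying worlds: {s, t, v, w, x, y}.

6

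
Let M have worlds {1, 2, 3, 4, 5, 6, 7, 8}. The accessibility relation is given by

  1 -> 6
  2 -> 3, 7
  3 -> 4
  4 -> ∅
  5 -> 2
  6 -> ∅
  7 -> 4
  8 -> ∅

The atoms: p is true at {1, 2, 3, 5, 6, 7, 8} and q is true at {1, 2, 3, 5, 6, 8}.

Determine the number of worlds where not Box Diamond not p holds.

1: Box Diamond not p is F. ✓
2: Box Diamond not p is T. ✗
3: Box Diamond not p is F. ✓
4: Box Diamond not p is T. ✗
5: Box Diamond not p is F. ✓
6: Box Diamond not p is T. ✗
7: Box Diamond not p is F. ✓
8: Box Diamond not p is T. ✗
Satisfying worlds: {1, 3, 5, 7}.

4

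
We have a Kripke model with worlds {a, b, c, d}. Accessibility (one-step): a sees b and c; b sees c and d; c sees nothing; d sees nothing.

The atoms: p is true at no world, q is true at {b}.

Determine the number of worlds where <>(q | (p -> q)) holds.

2

a: successors {b, c}; q | (p -> q) there: b:T, c:T. ✓
b: successors {c, d}; q | (p -> q) there: c:T, d:T. ✓
c: no successors, so <>(q | (p -> q)) fails. ✗
d: no successors, so <>(q | (p -> q)) fails. ✗
Satisfying worlds: {a, b}.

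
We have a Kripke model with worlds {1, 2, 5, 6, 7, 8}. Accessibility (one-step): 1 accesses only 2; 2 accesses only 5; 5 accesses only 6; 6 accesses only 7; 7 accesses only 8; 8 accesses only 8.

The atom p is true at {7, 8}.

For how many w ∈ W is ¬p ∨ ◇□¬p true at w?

1: ¬p is T, ◇□¬p is T. ✓
2: ¬p is T, ◇□¬p is T. ✓
5: ¬p is T, ◇□¬p is F. ✓
6: ¬p is T, ◇□¬p is F. ✓
7: ¬p is F, ◇□¬p is F. ✗
8: ¬p is F, ◇□¬p is F. ✗
Satisfying worlds: {1, 2, 5, 6}.

4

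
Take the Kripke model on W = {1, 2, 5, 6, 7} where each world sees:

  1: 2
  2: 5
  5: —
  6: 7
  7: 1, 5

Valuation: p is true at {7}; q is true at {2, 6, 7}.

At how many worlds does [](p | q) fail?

1: successors {2}; p | q there: 2:T. ✓
2: successors {5}; p | q there: 5:F. ✗
5: no successors, so [](p | q) holds vacuously. ✓
6: successors {7}; p | q there: 7:T. ✓
7: successors {1, 5}; p | q there: 1:F, 5:F. ✗
Satisfying worlds: {1, 5, 6}.
So [](p | q) fails at the other 2 worlds.

2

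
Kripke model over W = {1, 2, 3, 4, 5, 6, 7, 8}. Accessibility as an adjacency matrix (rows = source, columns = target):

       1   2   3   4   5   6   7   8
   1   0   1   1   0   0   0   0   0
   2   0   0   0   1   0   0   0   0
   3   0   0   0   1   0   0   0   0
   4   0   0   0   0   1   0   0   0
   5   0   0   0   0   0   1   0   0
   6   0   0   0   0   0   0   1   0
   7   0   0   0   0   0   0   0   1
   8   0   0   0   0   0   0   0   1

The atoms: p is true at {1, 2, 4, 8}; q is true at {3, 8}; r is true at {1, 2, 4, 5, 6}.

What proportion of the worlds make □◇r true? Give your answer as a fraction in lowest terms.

1: successors {2, 3}; ◇r there: 2:T, 3:T. ✓
2: successors {4}; ◇r there: 4:T. ✓
3: successors {4}; ◇r there: 4:T. ✓
4: successors {5}; ◇r there: 5:T. ✓
5: successors {6}; ◇r there: 6:F. ✗
6: successors {7}; ◇r there: 7:F. ✗
7: successors {8}; ◇r there: 8:F. ✗
8: successors {8}; ◇r there: 8:F. ✗
That's 4 of 8 worlds, so 4/8 = 1/2.

1/2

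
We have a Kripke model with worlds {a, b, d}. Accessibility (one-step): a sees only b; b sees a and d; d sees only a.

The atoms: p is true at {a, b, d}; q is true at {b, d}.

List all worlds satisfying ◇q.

a: successors {b}; q there: b:T. ✓
b: successors {a, d}; q there: a:F, d:T. ✓
d: successors {a}; q there: a:F. ✗

{a, b}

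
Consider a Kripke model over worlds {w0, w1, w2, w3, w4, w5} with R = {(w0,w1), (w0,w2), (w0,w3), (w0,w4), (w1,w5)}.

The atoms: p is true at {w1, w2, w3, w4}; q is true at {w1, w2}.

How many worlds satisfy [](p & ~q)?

w0: successors {w1, w2, w3, w4}; p & ~q there: w1:F, w2:F, w3:T, w4:T. ✗
w1: successors {w5}; p & ~q there: w5:F. ✗
w2: no successors, so [](p & ~q) holds vacuously. ✓
w3: no successors, so [](p & ~q) holds vacuously. ✓
w4: no successors, so [](p & ~q) holds vacuously. ✓
w5: no successors, so [](p & ~q) holds vacuously. ✓
Satisfying worlds: {w2, w3, w4, w5}.

4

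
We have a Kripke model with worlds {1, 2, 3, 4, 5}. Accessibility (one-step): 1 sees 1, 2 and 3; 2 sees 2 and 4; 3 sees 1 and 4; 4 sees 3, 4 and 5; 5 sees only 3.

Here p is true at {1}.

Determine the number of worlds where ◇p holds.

2

1: successors {1, 2, 3}; p there: 1:T, 2:F, 3:F. ✓
2: successors {2, 4}; p there: 2:F, 4:F. ✗
3: successors {1, 4}; p there: 1:T, 4:F. ✓
4: successors {3, 4, 5}; p there: 3:F, 4:F, 5:F. ✗
5: successors {3}; p there: 3:F. ✗
Satisfying worlds: {1, 3}.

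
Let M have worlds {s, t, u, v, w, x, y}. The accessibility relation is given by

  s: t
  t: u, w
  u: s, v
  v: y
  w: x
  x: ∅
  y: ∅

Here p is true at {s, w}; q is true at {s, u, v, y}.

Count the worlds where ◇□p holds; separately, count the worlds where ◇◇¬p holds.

2 and 3

For ◇□p:
s: successors {t}; □p there: t:F. ✗
t: successors {u, w}; □p there: u:F, w:F. ✗
u: successors {s, v}; □p there: s:F, v:F. ✗
v: successors {y}; □p there: y:T. ✓
w: successors {x}; □p there: x:T. ✓
x: no successors, so ◇□p fails. ✗
y: no successors, so ◇□p fails. ✗
— 2 worlds.
For ◇◇¬p:
s: successors {t}; ◇¬p there: t:T. ✓
t: successors {u, w}; ◇¬p there: u:T, w:T. ✓
u: successors {s, v}; ◇¬p there: s:T, v:T. ✓
v: successors {y}; ◇¬p there: y:F. ✗
w: successors {x}; ◇¬p there: x:F. ✗
x: no successors, so ◇◇¬p fails. ✗
y: no successors, so ◇◇¬p fails. ✗
— 3 worlds.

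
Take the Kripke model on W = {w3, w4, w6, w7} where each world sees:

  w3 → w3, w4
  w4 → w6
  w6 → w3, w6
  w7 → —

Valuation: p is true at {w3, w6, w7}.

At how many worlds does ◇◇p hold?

3

w3: successors {w3, w4}; ◇p there: w3:T, w4:T. ✓
w4: successors {w6}; ◇p there: w6:T. ✓
w6: successors {w3, w6}; ◇p there: w3:T, w6:T. ✓
w7: no successors, so ◇◇p fails. ✗
Satisfying worlds: {w3, w4, w6}.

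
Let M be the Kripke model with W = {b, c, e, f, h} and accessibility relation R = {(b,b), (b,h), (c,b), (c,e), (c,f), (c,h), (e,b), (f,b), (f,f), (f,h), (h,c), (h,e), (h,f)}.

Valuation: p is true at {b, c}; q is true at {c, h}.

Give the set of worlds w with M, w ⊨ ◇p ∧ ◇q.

b: ◇p is T, ◇q is T. ✓
c: ◇p is T, ◇q is T. ✓
e: ◇p is T, ◇q is F. ✗
f: ◇p is T, ◇q is T. ✓
h: ◇p is T, ◇q is T. ✓

{b, c, f, h}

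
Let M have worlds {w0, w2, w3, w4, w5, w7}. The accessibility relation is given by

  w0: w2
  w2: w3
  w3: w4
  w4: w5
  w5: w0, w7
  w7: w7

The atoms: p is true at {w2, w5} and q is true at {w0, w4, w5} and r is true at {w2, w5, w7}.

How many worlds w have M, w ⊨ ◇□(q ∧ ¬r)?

w0: successors {w2}; □(q ∧ ¬r) there: w2:F. ✗
w2: successors {w3}; □(q ∧ ¬r) there: w3:T. ✓
w3: successors {w4}; □(q ∧ ¬r) there: w4:F. ✗
w4: successors {w5}; □(q ∧ ¬r) there: w5:F. ✗
w5: successors {w0, w7}; □(q ∧ ¬r) there: w0:F, w7:F. ✗
w7: successors {w7}; □(q ∧ ¬r) there: w7:F. ✗
Satisfying worlds: {w2}.

1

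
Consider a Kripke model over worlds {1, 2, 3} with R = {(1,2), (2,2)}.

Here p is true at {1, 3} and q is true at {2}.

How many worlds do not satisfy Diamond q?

1

1: successors {2}; q there: 2:T. ✓
2: successors {2}; q there: 2:T. ✓
3: no successors, so Diamond q fails. ✗
Satisfying worlds: {1, 2}.
So Diamond q fails at the other 1 world.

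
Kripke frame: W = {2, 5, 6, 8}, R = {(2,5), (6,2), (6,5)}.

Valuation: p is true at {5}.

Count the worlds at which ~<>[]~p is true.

2

2: <>[]~p is T. ✗
5: <>[]~p is F. ✓
6: <>[]~p is T. ✗
8: <>[]~p is F. ✓
Satisfying worlds: {5, 8}.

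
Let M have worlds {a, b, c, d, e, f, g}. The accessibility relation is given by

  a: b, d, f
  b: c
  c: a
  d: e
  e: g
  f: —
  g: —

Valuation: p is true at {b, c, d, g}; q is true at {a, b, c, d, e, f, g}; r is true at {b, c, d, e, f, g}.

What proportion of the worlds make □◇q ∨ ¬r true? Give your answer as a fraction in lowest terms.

a: □◇q is F, ¬r is T. ✓
b: □◇q is T, ¬r is F. ✓
c: □◇q is T, ¬r is F. ✓
d: □◇q is T, ¬r is F. ✓
e: □◇q is F, ¬r is F. ✗
f: □◇q is T, ¬r is F. ✓
g: □◇q is T, ¬r is F. ✓
That's 6 of 7 worlds, so 6/7.

6/7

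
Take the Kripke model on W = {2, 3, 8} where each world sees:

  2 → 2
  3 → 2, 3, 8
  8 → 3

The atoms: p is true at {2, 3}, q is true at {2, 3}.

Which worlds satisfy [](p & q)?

2: successors {2}; p & q there: 2:T. ✓
3: successors {2, 3, 8}; p & q there: 2:T, 3:T, 8:F. ✗
8: successors {3}; p & q there: 3:T. ✓

{2, 8}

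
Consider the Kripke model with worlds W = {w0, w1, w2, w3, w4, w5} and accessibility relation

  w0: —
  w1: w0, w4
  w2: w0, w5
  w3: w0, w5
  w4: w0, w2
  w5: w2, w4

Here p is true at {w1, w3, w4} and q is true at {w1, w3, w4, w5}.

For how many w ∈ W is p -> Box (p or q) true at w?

3

w0: p is F, Box (p or q) is T. ✓
w1: p is T, Box (p or q) is F. ✗
w2: p is F, Box (p or q) is F. ✓
w3: p is T, Box (p or q) is F. ✗
w4: p is T, Box (p or q) is F. ✗
w5: p is F, Box (p or q) is F. ✓
Satisfying worlds: {w0, w2, w5}.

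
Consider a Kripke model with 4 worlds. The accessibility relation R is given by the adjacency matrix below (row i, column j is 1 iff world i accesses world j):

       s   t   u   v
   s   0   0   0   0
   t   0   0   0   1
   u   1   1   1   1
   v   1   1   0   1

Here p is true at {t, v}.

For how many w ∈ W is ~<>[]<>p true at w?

s: <>[]<>p is F. ✓
t: <>[]<>p is F. ✓
u: <>[]<>p is T. ✗
v: <>[]<>p is T. ✗
Satisfying worlds: {s, t}.

2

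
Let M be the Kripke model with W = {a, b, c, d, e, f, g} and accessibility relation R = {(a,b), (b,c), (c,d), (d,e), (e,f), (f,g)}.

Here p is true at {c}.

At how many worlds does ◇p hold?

a: successors {b}; p there: b:F. ✗
b: successors {c}; p there: c:T. ✓
c: successors {d}; p there: d:F. ✗
d: successors {e}; p there: e:F. ✗
e: successors {f}; p there: f:F. ✗
f: successors {g}; p there: g:F. ✗
g: no successors, so ◇p fails. ✗
Satisfying worlds: {b}.

1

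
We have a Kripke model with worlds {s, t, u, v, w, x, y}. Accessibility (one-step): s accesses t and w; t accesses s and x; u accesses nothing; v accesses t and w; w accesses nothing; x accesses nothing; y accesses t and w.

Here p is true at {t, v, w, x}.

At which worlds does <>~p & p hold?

{t}

s: <>~p is F, p is F. ✗
t: <>~p is T, p is T. ✓
u: <>~p is F, p is F. ✗
v: <>~p is F, p is T. ✗
w: <>~p is F, p is T. ✗
x: <>~p is F, p is T. ✗
y: <>~p is F, p is F. ✗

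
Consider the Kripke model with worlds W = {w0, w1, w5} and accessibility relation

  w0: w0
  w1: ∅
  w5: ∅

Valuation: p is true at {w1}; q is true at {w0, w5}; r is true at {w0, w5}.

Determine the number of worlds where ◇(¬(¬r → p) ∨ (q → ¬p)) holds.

w0: successors {w0}; ¬(¬r → p) ∨ (q → ¬p) there: w0:T. ✓
w1: no successors, so ◇(¬(¬r → p) ∨ (q → ¬p)) fails. ✗
w5: no successors, so ◇(¬(¬r → p) ∨ (q → ¬p)) fails. ✗
Satisfying worlds: {w0}.

1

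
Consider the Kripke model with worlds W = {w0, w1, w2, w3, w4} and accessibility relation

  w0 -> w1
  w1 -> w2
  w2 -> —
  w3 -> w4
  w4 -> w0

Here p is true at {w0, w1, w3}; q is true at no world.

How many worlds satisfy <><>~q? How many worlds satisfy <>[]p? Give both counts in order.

3 and 3

For <><>~q:
w0: successors {w1}; <>~q there: w1:T. ✓
w1: successors {w2}; <>~q there: w2:F. ✗
w2: no successors, so <><>~q fails. ✗
w3: successors {w4}; <>~q there: w4:T. ✓
w4: successors {w0}; <>~q there: w0:T. ✓
— 3 worlds.
For <>[]p:
w0: successors {w1}; []p there: w1:F. ✗
w1: successors {w2}; []p there: w2:T. ✓
w2: no successors, so <>[]p fails. ✗
w3: successors {w4}; []p there: w4:T. ✓
w4: successors {w0}; []p there: w0:T. ✓
— 3 worlds.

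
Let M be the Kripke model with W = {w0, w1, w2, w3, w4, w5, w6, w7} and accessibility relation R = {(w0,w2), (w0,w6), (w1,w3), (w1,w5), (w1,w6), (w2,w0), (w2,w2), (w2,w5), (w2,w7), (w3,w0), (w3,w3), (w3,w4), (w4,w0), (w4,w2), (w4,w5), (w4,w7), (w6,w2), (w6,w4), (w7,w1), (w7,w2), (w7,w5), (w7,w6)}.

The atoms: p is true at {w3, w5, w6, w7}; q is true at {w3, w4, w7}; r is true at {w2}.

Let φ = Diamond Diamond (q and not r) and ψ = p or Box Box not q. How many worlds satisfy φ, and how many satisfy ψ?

7 and 4

For Diamond Diamond (q and not r):
w0: successors {w2, w6}; Diamond (q and not r) there: w2:T, w6:T. ✓
w1: successors {w3, w5, w6}; Diamond (q and not r) there: w3:T, w5:F, w6:T. ✓
w2: successors {w0, w2, w5, w7}; Diamond (q and not r) there: w0:F, w2:T, w5:F, w7:F. ✓
w3: successors {w0, w3, w4}; Diamond (q and not r) there: w0:F, w3:T, w4:T. ✓
w4: successors {w0, w2, w5, w7}; Diamond (q and not r) there: w0:F, w2:T, w5:F, w7:F. ✓
w5: no successors, so Diamond Diamond (q and not r) fails. ✗
w6: successors {w2, w4}; Diamond (q and not r) there: w2:T, w4:T. ✓
w7: successors {w1, w2, w5, w6}; Diamond (q and not r) there: w1:T, w2:T, w5:F, w6:T. ✓
— 7 worlds.
For p or Box Box not q:
w0: p is F, Box Box not q is F. ✗
w1: p is F, Box Box not q is F. ✗
w2: p is F, Box Box not q is F. ✗
w3: p is T, Box Box not q is F. ✓
w4: p is F, Box Box not q is F. ✗
w5: p is T, Box Box not q is T. ✓
w6: p is T, Box Box not q is F. ✓
w7: p is T, Box Box not q is F. ✓
— 4 worlds.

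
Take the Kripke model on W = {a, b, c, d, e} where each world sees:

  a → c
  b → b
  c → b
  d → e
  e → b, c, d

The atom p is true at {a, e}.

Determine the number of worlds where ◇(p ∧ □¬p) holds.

1

a: successors {c}; p ∧ □¬p there: c:F. ✗
b: successors {b}; p ∧ □¬p there: b:F. ✗
c: successors {b}; p ∧ □¬p there: b:F. ✗
d: successors {e}; p ∧ □¬p there: e:T. ✓
e: successors {b, c, d}; p ∧ □¬p there: b:F, c:F, d:F. ✗
Satisfying worlds: {d}.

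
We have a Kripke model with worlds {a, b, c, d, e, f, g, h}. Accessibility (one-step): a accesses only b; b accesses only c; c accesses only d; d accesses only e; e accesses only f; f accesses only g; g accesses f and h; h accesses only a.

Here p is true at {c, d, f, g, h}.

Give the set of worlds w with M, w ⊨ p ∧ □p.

a: p is F, □p is F. ✗
b: p is F, □p is T. ✗
c: p is T, □p is T. ✓
d: p is T, □p is F. ✗
e: p is F, □p is T. ✗
f: p is T, □p is T. ✓
g: p is T, □p is T. ✓
h: p is T, □p is F. ✗

{c, f, g}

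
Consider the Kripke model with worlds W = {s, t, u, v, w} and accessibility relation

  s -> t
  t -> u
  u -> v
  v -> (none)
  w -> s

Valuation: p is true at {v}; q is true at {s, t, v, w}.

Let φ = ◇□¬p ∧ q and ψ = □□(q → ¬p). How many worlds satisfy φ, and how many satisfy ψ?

For ◇□¬p ∧ q:
s: ◇□¬p is T, q is T. ✓
t: ◇□¬p is F, q is T. ✗
u: ◇□¬p is T, q is F. ✗
v: ◇□¬p is F, q is T. ✗
w: ◇□¬p is T, q is T. ✓
— 2 worlds.
For □□(q → ¬p):
s: successors {t}; □(q → ¬p) there: t:T. ✓
t: successors {u}; □(q → ¬p) there: u:F. ✗
u: successors {v}; □(q → ¬p) there: v:T. ✓
v: no successors, so □□(q → ¬p) holds vacuously. ✓
w: successors {s}; □(q → ¬p) there: s:T. ✓
— 4 worlds.

2 and 4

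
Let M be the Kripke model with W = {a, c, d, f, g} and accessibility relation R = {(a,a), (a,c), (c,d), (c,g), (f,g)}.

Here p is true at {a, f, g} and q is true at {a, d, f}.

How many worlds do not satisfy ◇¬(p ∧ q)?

2

a: successors {a, c}; ¬(p ∧ q) there: a:F, c:T. ✓
c: successors {d, g}; ¬(p ∧ q) there: d:T, g:T. ✓
d: no successors, so ◇¬(p ∧ q) fails. ✗
f: successors {g}; ¬(p ∧ q) there: g:T. ✓
g: no successors, so ◇¬(p ∧ q) fails. ✗
Satisfying worlds: {a, c, f}.
So ◇¬(p ∧ q) fails at the other 2 worlds.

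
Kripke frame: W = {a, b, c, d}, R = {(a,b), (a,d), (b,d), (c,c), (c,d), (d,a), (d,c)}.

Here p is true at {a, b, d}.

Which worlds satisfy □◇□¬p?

a: successors {b, d}; ◇□¬p there: b:F, d:F. ✗
b: successors {d}; ◇□¬p there: d:F. ✗
c: successors {c, d}; ◇□¬p there: c:F, d:F. ✗
d: successors {a, c}; ◇□¬p there: a:F, c:F. ✗

∅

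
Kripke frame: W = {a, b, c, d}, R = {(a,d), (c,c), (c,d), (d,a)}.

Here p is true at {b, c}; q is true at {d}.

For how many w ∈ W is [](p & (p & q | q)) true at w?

a: successors {d}; p & (p & q | q) there: d:F. ✗
b: no successors, so [](p & (p & q | q)) holds vacuously. ✓
c: successors {c, d}; p & (p & q | q) there: c:F, d:F. ✗
d: successors {a}; p & (p & q | q) there: a:F. ✗
Satisfying worlds: {b}.

1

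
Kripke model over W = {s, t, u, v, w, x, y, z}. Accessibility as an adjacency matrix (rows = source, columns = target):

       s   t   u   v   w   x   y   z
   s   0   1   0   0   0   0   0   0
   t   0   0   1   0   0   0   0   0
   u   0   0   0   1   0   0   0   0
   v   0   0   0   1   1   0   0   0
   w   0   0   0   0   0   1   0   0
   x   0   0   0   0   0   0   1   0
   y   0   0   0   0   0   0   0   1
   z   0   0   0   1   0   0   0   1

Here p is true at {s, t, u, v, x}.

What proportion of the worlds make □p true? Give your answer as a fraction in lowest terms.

s: successors {t}; p there: t:T. ✓
t: successors {u}; p there: u:T. ✓
u: successors {v}; p there: v:T. ✓
v: successors {v, w}; p there: v:T, w:F. ✗
w: successors {x}; p there: x:T. ✓
x: successors {y}; p there: y:F. ✗
y: successors {z}; p there: z:F. ✗
z: successors {v, z}; p there: v:T, z:F. ✗
That's 4 of 8 worlds, so 4/8 = 1/2.

1/2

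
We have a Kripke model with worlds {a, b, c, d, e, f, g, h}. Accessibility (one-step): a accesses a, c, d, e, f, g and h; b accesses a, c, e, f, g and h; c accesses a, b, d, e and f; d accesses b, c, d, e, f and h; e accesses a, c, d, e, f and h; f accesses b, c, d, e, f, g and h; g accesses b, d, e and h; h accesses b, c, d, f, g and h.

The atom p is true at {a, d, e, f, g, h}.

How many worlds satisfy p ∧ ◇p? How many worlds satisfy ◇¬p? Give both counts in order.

6 and 8

For p ∧ ◇p:
a: p is T, ◇p is T. ✓
b: p is F, ◇p is T. ✗
c: p is F, ◇p is T. ✗
d: p is T, ◇p is T. ✓
e: p is T, ◇p is T. ✓
f: p is T, ◇p is T. ✓
g: p is T, ◇p is T. ✓
h: p is T, ◇p is T. ✓
— 6 worlds.
For ◇¬p:
a: successors {a, c, d, e, f, g, h}; ¬p there: a:F, c:T, d:F, e:F, f:F, g:F, h:F. ✓
b: successors {a, c, e, f, g, h}; ¬p there: a:F, c:T, e:F, f:F, g:F, h:F. ✓
c: successors {a, b, d, e, f}; ¬p there: a:F, b:T, d:F, e:F, f:F. ✓
d: successors {b, c, d, e, f, h}; ¬p there: b:T, c:T, d:F, e:F, f:F, h:F. ✓
e: successors {a, c, d, e, f, h}; ¬p there: a:F, c:T, d:F, e:F, f:F, h:F. ✓
f: successors {b, c, d, e, f, g, h}; ¬p there: b:T, c:T, d:F, e:F, f:F, g:F, h:F. ✓
g: successors {b, d, e, h}; ¬p there: b:T, d:F, e:F, h:F. ✓
h: successors {b, c, d, f, g, h}; ¬p there: b:T, c:T, d:F, f:F, g:F, h:F. ✓
— 8 worlds.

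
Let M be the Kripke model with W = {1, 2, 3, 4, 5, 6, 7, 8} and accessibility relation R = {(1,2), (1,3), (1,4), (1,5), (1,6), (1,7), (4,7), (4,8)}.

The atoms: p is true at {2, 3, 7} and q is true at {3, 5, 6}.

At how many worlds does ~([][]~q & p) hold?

1: [][]~q & p is F. ✓
2: [][]~q & p is T. ✗
3: [][]~q & p is T. ✗
4: [][]~q & p is F. ✓
5: [][]~q & p is F. ✓
6: [][]~q & p is F. ✓
7: [][]~q & p is T. ✗
8: [][]~q & p is F. ✓
Satisfying worlds: {1, 4, 5, 6, 8}.

5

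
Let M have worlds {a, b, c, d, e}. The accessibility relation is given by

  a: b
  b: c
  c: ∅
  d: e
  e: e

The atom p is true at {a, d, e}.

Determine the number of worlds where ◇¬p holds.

a: successors {b}; ¬p there: b:T. ✓
b: successors {c}; ¬p there: c:T. ✓
c: no successors, so ◇¬p fails. ✗
d: successors {e}; ¬p there: e:F. ✗
e: successors {e}; ¬p there: e:F. ✗
Satisfying worlds: {a, b}.

2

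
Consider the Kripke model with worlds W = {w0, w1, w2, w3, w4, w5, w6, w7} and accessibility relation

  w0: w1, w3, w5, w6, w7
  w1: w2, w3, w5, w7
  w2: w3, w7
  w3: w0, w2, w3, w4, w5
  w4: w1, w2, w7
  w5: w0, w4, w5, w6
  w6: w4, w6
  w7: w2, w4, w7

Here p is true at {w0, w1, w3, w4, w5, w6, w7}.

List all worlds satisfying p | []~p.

{w0, w1, w3, w4, w5, w6, w7}

w0: p is T, []~p is F. ✓
w1: p is T, []~p is F. ✓
w2: p is F, []~p is F. ✗
w3: p is T, []~p is F. ✓
w4: p is T, []~p is F. ✓
w5: p is T, []~p is F. ✓
w6: p is T, []~p is F. ✓
w7: p is T, []~p is F. ✓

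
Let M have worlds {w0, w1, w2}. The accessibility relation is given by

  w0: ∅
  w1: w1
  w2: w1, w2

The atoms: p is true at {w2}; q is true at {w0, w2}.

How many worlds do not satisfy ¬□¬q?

2

w0: □¬q is T. ✗
w1: □¬q is T. ✗
w2: □¬q is F. ✓
Satisfying worlds: {w2}.
So ¬□¬q fails at the other 2 worlds.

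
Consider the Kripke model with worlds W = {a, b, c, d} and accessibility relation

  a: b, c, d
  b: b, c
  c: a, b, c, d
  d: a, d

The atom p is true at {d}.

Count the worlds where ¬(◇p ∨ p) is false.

3

a: ◇p ∨ p is T. ✗
b: ◇p ∨ p is F. ✓
c: ◇p ∨ p is T. ✗
d: ◇p ∨ p is T. ✗
Satisfying worlds: {b}.
So ¬(◇p ∨ p) fails at the other 3 worlds.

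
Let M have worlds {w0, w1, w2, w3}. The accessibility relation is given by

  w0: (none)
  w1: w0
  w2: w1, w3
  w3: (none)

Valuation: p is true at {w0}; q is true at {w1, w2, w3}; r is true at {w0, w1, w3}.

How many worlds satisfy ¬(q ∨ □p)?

0

w0: q ∨ □p is T. ✗
w1: q ∨ □p is T. ✗
w2: q ∨ □p is T. ✗
w3: q ∨ □p is T. ✗
Satisfying worlds: ∅.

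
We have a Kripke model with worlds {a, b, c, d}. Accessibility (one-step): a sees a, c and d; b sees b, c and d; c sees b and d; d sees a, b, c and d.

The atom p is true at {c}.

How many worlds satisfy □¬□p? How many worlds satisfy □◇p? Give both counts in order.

4 and 1

For □¬□p:
a: successors {a, c, d}; ¬□p there: a:T, c:T, d:T. ✓
b: successors {b, c, d}; ¬□p there: b:T, c:T, d:T. ✓
c: successors {b, d}; ¬□p there: b:T, d:T. ✓
d: successors {a, b, c, d}; ¬□p there: a:T, b:T, c:T, d:T. ✓
— 4 worlds.
For □◇p:
a: successors {a, c, d}; ◇p there: a:T, c:F, d:T. ✗
b: successors {b, c, d}; ◇p there: b:T, c:F, d:T. ✗
c: successors {b, d}; ◇p there: b:T, d:T. ✓
d: successors {a, b, c, d}; ◇p there: a:T, b:T, c:F, d:T. ✗
— 1 world.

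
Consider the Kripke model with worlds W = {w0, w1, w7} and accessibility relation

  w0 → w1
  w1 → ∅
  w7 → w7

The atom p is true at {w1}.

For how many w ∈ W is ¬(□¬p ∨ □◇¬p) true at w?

1

w0: □¬p ∨ □◇¬p is F. ✓
w1: □¬p ∨ □◇¬p is T. ✗
w7: □¬p ∨ □◇¬p is T. ✗
Satisfying worlds: {w0}.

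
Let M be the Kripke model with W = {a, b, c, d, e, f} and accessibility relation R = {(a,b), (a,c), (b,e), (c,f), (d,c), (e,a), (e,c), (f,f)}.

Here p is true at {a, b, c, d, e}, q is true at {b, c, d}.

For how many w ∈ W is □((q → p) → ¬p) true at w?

2

a: successors {b, c}; (q → p) → ¬p there: b:F, c:F. ✗
b: successors {e}; (q → p) → ¬p there: e:F. ✗
c: successors {f}; (q → p) → ¬p there: f:T. ✓
d: successors {c}; (q → p) → ¬p there: c:F. ✗
e: successors {a, c}; (q → p) → ¬p there: a:F, c:F. ✗
f: successors {f}; (q → p) → ¬p there: f:T. ✓
Satisfying worlds: {c, f}.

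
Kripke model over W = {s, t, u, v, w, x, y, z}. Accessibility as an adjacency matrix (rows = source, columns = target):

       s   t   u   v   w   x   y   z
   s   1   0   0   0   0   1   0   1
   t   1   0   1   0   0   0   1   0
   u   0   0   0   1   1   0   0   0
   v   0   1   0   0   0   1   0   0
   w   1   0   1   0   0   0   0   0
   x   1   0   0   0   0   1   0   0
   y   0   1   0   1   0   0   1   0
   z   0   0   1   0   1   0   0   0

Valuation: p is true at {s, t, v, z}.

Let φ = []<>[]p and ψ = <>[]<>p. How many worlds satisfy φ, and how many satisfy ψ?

0 and 8

For []<>[]p:
s: successors {s, x, z}; <>[]p there: s:F, x:F, z:F. ✗
t: successors {s, u, y}; <>[]p there: s:F, u:F, y:F. ✗
u: successors {v, w}; <>[]p there: v:F, w:F. ✗
v: successors {t, x}; <>[]p there: t:F, x:F. ✗
w: successors {s, u}; <>[]p there: s:F, u:F. ✗
x: successors {s, x}; <>[]p there: s:F, x:F. ✗
y: successors {t, v, y}; <>[]p there: t:F, v:F, y:F. ✗
z: successors {u, w}; <>[]p there: u:F, w:F. ✗
— 0 worlds.
For <>[]<>p:
s: successors {s, x, z}; []<>p there: s:F, x:T, z:T. ✓
t: successors {s, u, y}; []<>p there: s:F, u:T, y:T. ✓
u: successors {v, w}; []<>p there: v:T, w:T. ✓
v: successors {t, x}; []<>p there: t:T, x:T. ✓
w: successors {s, u}; []<>p there: s:F, u:T. ✓
x: successors {s, x}; []<>p there: s:F, x:T. ✓
y: successors {t, v, y}; []<>p there: t:T, v:T, y:T. ✓
z: successors {u, w}; []<>p there: u:T, w:T. ✓
— 8 worlds.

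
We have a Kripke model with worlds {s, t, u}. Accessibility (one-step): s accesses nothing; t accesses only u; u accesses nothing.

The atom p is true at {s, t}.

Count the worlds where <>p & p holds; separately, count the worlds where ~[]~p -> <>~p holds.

0 and 3

For <>p & p:
s: <>p is F, p is T. ✗
t: <>p is F, p is T. ✗
u: <>p is F, p is F. ✗
— 0 worlds.
For ~[]~p -> <>~p:
s: ~[]~p is F, <>~p is F. ✓
t: ~[]~p is F, <>~p is T. ✓
u: ~[]~p is F, <>~p is F. ✓
— 3 worlds.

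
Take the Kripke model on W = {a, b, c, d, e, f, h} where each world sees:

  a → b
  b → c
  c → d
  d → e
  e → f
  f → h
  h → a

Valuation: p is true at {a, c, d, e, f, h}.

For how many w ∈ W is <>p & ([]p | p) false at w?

a: <>p is F, []p | p is T. ✗
b: <>p is T, []p | p is T. ✓
c: <>p is T, []p | p is T. ✓
d: <>p is T, []p | p is T. ✓
e: <>p is T, []p | p is T. ✓
f: <>p is T, []p | p is T. ✓
h: <>p is T, []p | p is T. ✓
Satisfying worlds: {b, c, d, e, f, h}.
So <>p & ([]p | p) fails at the other 1 world.

1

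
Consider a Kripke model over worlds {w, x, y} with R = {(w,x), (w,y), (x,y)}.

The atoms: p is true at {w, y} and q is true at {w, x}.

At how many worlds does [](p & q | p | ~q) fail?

1

w: successors {x, y}; p & q | p | ~q there: x:F, y:T. ✗
x: successors {y}; p & q | p | ~q there: y:T. ✓
y: no successors, so [](p & q | p | ~q) holds vacuously. ✓
Satisfying worlds: {x, y}.
So [](p & q | p | ~q) fails at the other 1 world.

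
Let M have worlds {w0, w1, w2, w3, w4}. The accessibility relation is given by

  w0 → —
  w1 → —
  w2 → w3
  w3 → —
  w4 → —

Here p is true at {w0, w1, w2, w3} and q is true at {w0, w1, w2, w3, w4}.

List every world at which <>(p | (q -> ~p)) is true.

w0: no successors, so <>(p | (q -> ~p)) fails. ✗
w1: no successors, so <>(p | (q -> ~p)) fails. ✗
w2: successors {w3}; p | (q -> ~p) there: w3:T. ✓
w3: no successors, so <>(p | (q -> ~p)) fails. ✗
w4: no successors, so <>(p | (q -> ~p)) fails. ✗

{w2}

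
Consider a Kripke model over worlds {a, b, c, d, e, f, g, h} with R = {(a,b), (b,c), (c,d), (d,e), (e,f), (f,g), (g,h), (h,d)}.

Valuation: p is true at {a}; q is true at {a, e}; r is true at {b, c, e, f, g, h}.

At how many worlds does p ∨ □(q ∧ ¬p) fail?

6

a: p is T, □(q ∧ ¬p) is F. ✓
b: p is F, □(q ∧ ¬p) is F. ✗
c: p is F, □(q ∧ ¬p) is F. ✗
d: p is F, □(q ∧ ¬p) is T. ✓
e: p is F, □(q ∧ ¬p) is F. ✗
f: p is F, □(q ∧ ¬p) is F. ✗
g: p is F, □(q ∧ ¬p) is F. ✗
h: p is F, □(q ∧ ¬p) is F. ✗
Satisfying worlds: {a, d}.
So p ∨ □(q ∧ ¬p) fails at the other 6 worlds.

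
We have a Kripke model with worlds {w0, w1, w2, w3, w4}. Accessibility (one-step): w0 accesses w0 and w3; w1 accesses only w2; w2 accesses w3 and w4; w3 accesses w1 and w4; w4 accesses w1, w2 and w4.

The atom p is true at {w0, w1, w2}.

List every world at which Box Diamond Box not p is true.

{w3}

w0: successors {w0, w3}; Diamond Box not p there: w0:F, w3:F. ✗
w1: successors {w2}; Diamond Box not p there: w2:F. ✗
w2: successors {w3, w4}; Diamond Box not p there: w3:F, w4:T. ✗
w3: successors {w1, w4}; Diamond Box not p there: w1:T, w4:T. ✓
w4: successors {w1, w2, w4}; Diamond Box not p there: w1:T, w2:F, w4:T. ✗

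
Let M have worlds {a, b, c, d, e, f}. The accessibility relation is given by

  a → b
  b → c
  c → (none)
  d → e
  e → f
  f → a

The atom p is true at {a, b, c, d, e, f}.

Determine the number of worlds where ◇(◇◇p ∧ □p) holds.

a: successors {b}; ◇◇p ∧ □p there: b:F. ✗
b: successors {c}; ◇◇p ∧ □p there: c:F. ✗
c: no successors, so ◇(◇◇p ∧ □p) fails. ✗
d: successors {e}; ◇◇p ∧ □p there: e:T. ✓
e: successors {f}; ◇◇p ∧ □p there: f:T. ✓
f: successors {a}; ◇◇p ∧ □p there: a:T. ✓
Satisfying worlds: {d, e, f}.

3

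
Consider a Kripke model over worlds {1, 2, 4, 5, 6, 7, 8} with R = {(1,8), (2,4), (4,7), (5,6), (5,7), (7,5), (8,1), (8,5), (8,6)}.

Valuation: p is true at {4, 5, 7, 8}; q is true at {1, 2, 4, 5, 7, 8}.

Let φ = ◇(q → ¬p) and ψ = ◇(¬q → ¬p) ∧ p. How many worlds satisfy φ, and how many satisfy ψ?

2 and 4

For ◇(q → ¬p):
1: successors {8}; q → ¬p there: 8:F. ✗
2: successors {4}; q → ¬p there: 4:F. ✗
4: successors {7}; q → ¬p there: 7:F. ✗
5: successors {6, 7}; q → ¬p there: 6:T, 7:F. ✓
6: no successors, so ◇(q → ¬p) fails. ✗
7: successors {5}; q → ¬p there: 5:F. ✗
8: successors {1, 5, 6}; q → ¬p there: 1:T, 5:F, 6:T. ✓
— 2 worlds.
For ◇(¬q → ¬p) ∧ p:
1: ◇(¬q → ¬p) is T, p is F. ✗
2: ◇(¬q → ¬p) is T, p is F. ✗
4: ◇(¬q → ¬p) is T, p is T. ✓
5: ◇(¬q → ¬p) is T, p is T. ✓
6: ◇(¬q → ¬p) is F, p is F. ✗
7: ◇(¬q → ¬p) is T, p is T. ✓
8: ◇(¬q → ¬p) is T, p is T. ✓
— 4 worlds.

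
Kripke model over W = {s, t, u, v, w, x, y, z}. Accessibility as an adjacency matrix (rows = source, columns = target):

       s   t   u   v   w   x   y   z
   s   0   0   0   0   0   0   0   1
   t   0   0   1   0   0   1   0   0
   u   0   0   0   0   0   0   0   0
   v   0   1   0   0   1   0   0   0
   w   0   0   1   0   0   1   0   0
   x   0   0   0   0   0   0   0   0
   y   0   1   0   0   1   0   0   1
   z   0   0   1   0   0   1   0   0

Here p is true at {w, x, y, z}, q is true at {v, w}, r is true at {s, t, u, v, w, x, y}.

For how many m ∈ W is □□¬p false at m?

3

s: successors {z}; □¬p there: z:F. ✗
t: successors {u, x}; □¬p there: u:T, x:T. ✓
u: no successors, so □□¬p holds vacuously. ✓
v: successors {t, w}; □¬p there: t:F, w:F. ✗
w: successors {u, x}; □¬p there: u:T, x:T. ✓
x: no successors, so □□¬p holds vacuously. ✓
y: successors {t, w, z}; □¬p there: t:F, w:F, z:F. ✗
z: successors {u, x}; □¬p there: u:T, x:T. ✓
Satisfying worlds: {t, u, w, x, z}.
So □□¬p fails at the other 3 worlds.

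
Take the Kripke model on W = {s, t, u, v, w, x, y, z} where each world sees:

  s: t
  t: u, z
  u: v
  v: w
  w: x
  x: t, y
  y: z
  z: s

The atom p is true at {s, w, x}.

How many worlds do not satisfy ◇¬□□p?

1

s: successors {t}; ¬□□p there: t:T. ✓
t: successors {u, z}; ¬□□p there: u:F, z:T. ✓
u: successors {v}; ¬□□p there: v:F. ✗
v: successors {w}; ¬□□p there: w:T. ✓
w: successors {x}; ¬□□p there: x:T. ✓
x: successors {t, y}; ¬□□p there: t:T, y:F. ✓
y: successors {z}; ¬□□p there: z:T. ✓
z: successors {s}; ¬□□p there: s:T. ✓
Satisfying worlds: {s, t, v, w, x, y, z}.
So ◇¬□□p fails at the other 1 world.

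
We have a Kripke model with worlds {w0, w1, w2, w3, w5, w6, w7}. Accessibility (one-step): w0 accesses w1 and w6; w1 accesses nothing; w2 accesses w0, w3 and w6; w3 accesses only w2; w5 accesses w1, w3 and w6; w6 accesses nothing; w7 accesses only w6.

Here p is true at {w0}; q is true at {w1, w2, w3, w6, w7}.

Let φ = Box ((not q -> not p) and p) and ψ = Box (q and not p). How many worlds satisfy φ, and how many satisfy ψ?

2 and 6

For Box ((not q -> not p) and p):
w0: successors {w1, w6}; (not q -> not p) and p there: w1:F, w6:F. ✗
w1: no successors, so Box ((not q -> not p) and p) holds vacuously. ✓
w2: successors {w0, w3, w6}; (not q -> not p) and p there: w0:F, w3:F, w6:F. ✗
w3: successors {w2}; (not q -> not p) and p there: w2:F. ✗
w5: successors {w1, w3, w6}; (not q -> not p) and p there: w1:F, w3:F, w6:F. ✗
w6: no successors, so Box ((not q -> not p) and p) holds vacuously. ✓
w7: successors {w6}; (not q -> not p) and p there: w6:F. ✗
— 2 worlds.
For Box (q and not p):
w0: successors {w1, w6}; q and not p there: w1:T, w6:T. ✓
w1: no successors, so Box (q and not p) holds vacuously. ✓
w2: successors {w0, w3, w6}; q and not p there: w0:F, w3:T, w6:T. ✗
w3: successors {w2}; q and not p there: w2:T. ✓
w5: successors {w1, w3, w6}; q and not p there: w1:T, w3:T, w6:T. ✓
w6: no successors, so Box (q and not p) holds vacuously. ✓
w7: successors {w6}; q and not p there: w6:T. ✓
— 6 worlds.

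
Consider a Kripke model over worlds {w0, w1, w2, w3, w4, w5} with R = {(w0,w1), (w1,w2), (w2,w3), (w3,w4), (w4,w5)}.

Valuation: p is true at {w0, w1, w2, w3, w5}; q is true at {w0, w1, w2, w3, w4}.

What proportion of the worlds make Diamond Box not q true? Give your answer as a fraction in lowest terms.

w0: successors {w1}; Box not q there: w1:F. ✗
w1: successors {w2}; Box not q there: w2:F. ✗
w2: successors {w3}; Box not q there: w3:F. ✗
w3: successors {w4}; Box not q there: w4:T. ✓
w4: successors {w5}; Box not q there: w5:T. ✓
w5: no successors, so Diamond Box not q fails. ✗
That's 2 of 6 worlds, so 2/6 = 1/3.

1/3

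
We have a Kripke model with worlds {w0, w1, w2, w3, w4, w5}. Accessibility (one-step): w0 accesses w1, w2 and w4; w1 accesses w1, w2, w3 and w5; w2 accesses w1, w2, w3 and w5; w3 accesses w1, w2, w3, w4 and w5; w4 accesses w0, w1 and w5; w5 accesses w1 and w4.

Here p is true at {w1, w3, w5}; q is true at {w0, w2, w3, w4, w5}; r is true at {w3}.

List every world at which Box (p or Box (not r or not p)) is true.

{w4, w5}

w0: successors {w1, w2, w4}; p or Box (not r or not p) there: w1:T, w2:F, w4:T. ✗
w1: successors {w1, w2, w3, w5}; p or Box (not r or not p) there: w1:T, w2:F, w3:T, w5:T. ✗
w2: successors {w1, w2, w3, w5}; p or Box (not r or not p) there: w1:T, w2:F, w3:T, w5:T. ✗
w3: successors {w1, w2, w3, w4, w5}; p or Box (not r or not p) there: w1:T, w2:F, w3:T, w4:T, w5:T. ✗
w4: successors {w0, w1, w5}; p or Box (not r or not p) there: w0:T, w1:T, w5:T. ✓
w5: successors {w1, w4}; p or Box (not r or not p) there: w1:T, w4:T. ✓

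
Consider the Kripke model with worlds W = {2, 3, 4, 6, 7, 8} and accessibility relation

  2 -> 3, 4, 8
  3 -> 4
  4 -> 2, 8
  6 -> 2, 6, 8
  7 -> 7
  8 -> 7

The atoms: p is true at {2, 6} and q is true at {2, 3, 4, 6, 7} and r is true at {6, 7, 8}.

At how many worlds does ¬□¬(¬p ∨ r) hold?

2: □¬(¬p ∨ r) is F. ✓
3: □¬(¬p ∨ r) is F. ✓
4: □¬(¬p ∨ r) is F. ✓
6: □¬(¬p ∨ r) is F. ✓
7: □¬(¬p ∨ r) is F. ✓
8: □¬(¬p ∨ r) is F. ✓
Satisfying worlds: {2, 3, 4, 6, 7, 8}.

6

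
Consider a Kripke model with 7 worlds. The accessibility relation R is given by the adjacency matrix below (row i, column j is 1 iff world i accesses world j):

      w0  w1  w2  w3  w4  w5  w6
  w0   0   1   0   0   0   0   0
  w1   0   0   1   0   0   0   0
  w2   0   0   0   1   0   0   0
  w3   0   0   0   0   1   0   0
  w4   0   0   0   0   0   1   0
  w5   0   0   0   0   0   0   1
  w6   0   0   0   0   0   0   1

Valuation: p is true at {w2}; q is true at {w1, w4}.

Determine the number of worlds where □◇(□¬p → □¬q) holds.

6

w0: successors {w1}; ◇(□¬p → □¬q) there: w1:T. ✓
w1: successors {w2}; ◇(□¬p → □¬q) there: w2:F. ✗
w2: successors {w3}; ◇(□¬p → □¬q) there: w3:T. ✓
w3: successors {w4}; ◇(□¬p → □¬q) there: w4:T. ✓
w4: successors {w5}; ◇(□¬p → □¬q) there: w5:T. ✓
w5: successors {w6}; ◇(□¬p → □¬q) there: w6:T. ✓
w6: successors {w6}; ◇(□¬p → □¬q) there: w6:T. ✓
Satisfying worlds: {w0, w2, w3, w4, w5, w6}.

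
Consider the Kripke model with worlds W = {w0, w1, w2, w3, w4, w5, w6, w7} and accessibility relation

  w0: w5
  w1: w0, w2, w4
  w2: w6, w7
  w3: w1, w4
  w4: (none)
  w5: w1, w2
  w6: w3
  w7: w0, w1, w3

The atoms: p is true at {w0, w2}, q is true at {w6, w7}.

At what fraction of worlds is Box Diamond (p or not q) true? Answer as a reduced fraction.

5/8

w0: successors {w5}; Diamond (p or not q) there: w5:T. ✓
w1: successors {w0, w2, w4}; Diamond (p or not q) there: w0:T, w2:F, w4:F. ✗
w2: successors {w6, w7}; Diamond (p or not q) there: w6:T, w7:T. ✓
w3: successors {w1, w4}; Diamond (p or not q) there: w1:T, w4:F. ✗
w4: no successors, so Box Diamond (p or not q) holds vacuously. ✓
w5: successors {w1, w2}; Diamond (p or not q) there: w1:T, w2:F. ✗
w6: successors {w3}; Diamond (p or not q) there: w3:T. ✓
w7: successors {w0, w1, w3}; Diamond (p or not q) there: w0:T, w1:T, w3:T. ✓
That's 5 of 8 worlds, so 5/8.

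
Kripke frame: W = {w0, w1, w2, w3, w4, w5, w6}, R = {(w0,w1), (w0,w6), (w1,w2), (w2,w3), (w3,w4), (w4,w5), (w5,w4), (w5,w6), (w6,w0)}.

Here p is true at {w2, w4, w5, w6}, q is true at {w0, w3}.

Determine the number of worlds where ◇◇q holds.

w0: successors {w1, w6}; ◇q there: w1:F, w6:T. ✓
w1: successors {w2}; ◇q there: w2:T. ✓
w2: successors {w3}; ◇q there: w3:F. ✗
w3: successors {w4}; ◇q there: w4:F. ✗
w4: successors {w5}; ◇q there: w5:F. ✗
w5: successors {w4, w6}; ◇q there: w4:F, w6:T. ✓
w6: successors {w0}; ◇q there: w0:F. ✗
Satisfying worlds: {w0, w1, w5}.

3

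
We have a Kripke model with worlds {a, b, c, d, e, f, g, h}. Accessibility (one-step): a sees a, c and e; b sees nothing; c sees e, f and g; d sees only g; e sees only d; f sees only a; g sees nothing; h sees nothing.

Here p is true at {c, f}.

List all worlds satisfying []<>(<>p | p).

a: successors {a, c, e}; <>(<>p | p) there: a:T, c:T, e:F. ✗
b: no successors, so []<>(<>p | p) holds vacuously. ✓
c: successors {e, f, g}; <>(<>p | p) there: e:F, f:T, g:F. ✗
d: successors {g}; <>(<>p | p) there: g:F. ✗
e: successors {d}; <>(<>p | p) there: d:F. ✗
f: successors {a}; <>(<>p | p) there: a:T. ✓
g: no successors, so []<>(<>p | p) holds vacuously. ✓
h: no successors, so []<>(<>p | p) holds vacuously. ✓

{b, f, g, h}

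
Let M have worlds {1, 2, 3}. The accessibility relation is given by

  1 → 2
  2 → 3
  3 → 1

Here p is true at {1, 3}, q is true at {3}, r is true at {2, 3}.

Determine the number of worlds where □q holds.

1

1: successors {2}; q there: 2:F. ✗
2: successors {3}; q there: 3:T. ✓
3: successors {1}; q there: 1:F. ✗
Satisfying worlds: {2}.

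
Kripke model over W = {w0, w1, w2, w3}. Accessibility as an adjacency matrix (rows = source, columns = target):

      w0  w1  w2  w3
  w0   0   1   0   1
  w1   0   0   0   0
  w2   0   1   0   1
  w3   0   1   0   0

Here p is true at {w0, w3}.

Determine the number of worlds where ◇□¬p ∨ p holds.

3

w0: ◇□¬p is T, p is T. ✓
w1: ◇□¬p is F, p is F. ✗
w2: ◇□¬p is T, p is F. ✓
w3: ◇□¬p is T, p is T. ✓
Satisfying worlds: {w0, w2, w3}.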